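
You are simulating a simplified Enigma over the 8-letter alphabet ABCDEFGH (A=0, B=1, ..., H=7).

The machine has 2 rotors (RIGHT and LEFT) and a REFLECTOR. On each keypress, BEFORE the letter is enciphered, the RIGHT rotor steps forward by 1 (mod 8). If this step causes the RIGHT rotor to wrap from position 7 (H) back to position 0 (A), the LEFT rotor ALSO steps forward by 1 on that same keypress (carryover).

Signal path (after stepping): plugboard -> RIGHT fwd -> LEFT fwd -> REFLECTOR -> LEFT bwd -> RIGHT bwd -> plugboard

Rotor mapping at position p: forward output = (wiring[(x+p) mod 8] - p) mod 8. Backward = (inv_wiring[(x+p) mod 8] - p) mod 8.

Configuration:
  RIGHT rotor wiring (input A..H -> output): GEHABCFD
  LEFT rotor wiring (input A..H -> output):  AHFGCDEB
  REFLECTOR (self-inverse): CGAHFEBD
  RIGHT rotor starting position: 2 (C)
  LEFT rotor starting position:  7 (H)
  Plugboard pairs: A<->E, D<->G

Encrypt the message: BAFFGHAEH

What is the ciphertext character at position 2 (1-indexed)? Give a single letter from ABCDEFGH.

Char 1 ('B'): step: R->3, L=7; B->plug->B->R->G->L->E->refl->F->L'->H->R'->C->plug->C
Char 2 ('A'): step: R->4, L=7; A->plug->E->R->C->L->A->refl->C->L'->A->R'->F->plug->F

F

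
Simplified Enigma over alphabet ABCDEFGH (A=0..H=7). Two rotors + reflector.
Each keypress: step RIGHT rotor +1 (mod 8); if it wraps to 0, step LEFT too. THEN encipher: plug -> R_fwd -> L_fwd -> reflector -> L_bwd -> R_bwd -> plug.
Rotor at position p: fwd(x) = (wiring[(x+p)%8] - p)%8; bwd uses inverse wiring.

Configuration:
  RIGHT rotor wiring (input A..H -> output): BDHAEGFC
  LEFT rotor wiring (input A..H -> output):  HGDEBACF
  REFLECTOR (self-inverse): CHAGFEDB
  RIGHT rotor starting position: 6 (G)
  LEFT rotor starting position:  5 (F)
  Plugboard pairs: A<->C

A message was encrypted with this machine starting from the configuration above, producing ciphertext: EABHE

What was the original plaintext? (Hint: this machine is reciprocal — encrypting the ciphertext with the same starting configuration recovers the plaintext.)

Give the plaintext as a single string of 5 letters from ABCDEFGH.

Char 1 ('E'): step: R->7, L=5; E->plug->E->R->B->L->F->refl->E->L'->H->R'->G->plug->G
Char 2 ('A'): step: R->0, L->6 (L advanced); A->plug->C->R->H->L->C->refl->A->L'->D->R'->B->plug->B
Char 3 ('B'): step: R->1, L=6; B->plug->B->R->G->L->D->refl->G->L'->F->R'->E->plug->E
Char 4 ('H'): step: R->2, L=6; H->plug->H->R->B->L->H->refl->B->L'->C->R'->C->plug->A
Char 5 ('E'): step: R->3, L=6; E->plug->E->R->H->L->C->refl->A->L'->D->R'->C->plug->A

Answer: GBEAA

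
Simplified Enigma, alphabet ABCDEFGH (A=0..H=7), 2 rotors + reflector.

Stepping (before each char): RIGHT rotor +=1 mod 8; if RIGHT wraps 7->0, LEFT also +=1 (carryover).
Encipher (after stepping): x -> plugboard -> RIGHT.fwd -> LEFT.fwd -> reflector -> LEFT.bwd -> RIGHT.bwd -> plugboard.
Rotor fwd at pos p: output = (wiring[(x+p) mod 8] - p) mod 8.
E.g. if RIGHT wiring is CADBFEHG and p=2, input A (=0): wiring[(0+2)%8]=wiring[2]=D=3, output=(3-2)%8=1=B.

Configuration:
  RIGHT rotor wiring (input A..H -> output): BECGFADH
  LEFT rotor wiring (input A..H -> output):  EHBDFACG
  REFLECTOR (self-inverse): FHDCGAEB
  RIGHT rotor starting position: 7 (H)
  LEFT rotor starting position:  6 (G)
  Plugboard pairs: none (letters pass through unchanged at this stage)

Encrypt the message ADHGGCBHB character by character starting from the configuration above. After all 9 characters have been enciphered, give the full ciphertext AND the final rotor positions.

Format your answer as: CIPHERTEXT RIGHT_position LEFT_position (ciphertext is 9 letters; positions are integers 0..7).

Char 1 ('A'): step: R->0, L->7 (L advanced); A->plug->A->R->B->L->F->refl->A->L'->C->R'->C->plug->C
Char 2 ('D'): step: R->1, L=7; D->plug->D->R->E->L->E->refl->G->L'->F->R'->C->plug->C
Char 3 ('H'): step: R->2, L=7; H->plug->H->R->C->L->A->refl->F->L'->B->R'->E->plug->E
Char 4 ('G'): step: R->3, L=7; G->plug->G->R->B->L->F->refl->A->L'->C->R'->B->plug->B
Char 5 ('G'): step: R->4, L=7; G->plug->G->R->G->L->B->refl->H->L'->A->R'->F->plug->F
Char 6 ('C'): step: R->5, L=7; C->plug->C->R->C->L->A->refl->F->L'->B->R'->G->plug->G
Char 7 ('B'): step: R->6, L=7; B->plug->B->R->B->L->F->refl->A->L'->C->R'->H->plug->H
Char 8 ('H'): step: R->7, L=7; H->plug->H->R->E->L->E->refl->G->L'->F->R'->C->plug->C
Char 9 ('B'): step: R->0, L->0 (L advanced); B->plug->B->R->E->L->F->refl->A->L'->F->R'->E->plug->E
Final: ciphertext=CCEBFGHCE, RIGHT=0, LEFT=0

Answer: CCEBFGHCE 0 0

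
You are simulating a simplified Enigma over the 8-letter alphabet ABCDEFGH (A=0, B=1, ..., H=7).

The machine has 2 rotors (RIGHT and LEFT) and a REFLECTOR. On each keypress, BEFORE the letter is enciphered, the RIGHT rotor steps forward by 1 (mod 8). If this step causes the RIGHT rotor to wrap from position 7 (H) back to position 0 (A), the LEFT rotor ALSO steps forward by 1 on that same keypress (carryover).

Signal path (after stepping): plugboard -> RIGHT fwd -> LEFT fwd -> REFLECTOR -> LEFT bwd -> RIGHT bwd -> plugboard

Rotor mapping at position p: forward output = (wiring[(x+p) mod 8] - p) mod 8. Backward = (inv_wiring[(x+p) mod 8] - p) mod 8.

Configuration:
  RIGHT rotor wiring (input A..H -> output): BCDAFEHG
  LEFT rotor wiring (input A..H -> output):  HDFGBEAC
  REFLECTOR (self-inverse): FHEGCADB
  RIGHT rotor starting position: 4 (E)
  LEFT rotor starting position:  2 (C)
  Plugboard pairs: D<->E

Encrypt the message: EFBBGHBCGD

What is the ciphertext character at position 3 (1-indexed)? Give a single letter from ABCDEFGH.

Char 1 ('E'): step: R->5, L=2; E->plug->D->R->E->L->G->refl->D->L'->A->R'->H->plug->H
Char 2 ('F'): step: R->6, L=2; F->plug->F->R->C->L->H->refl->B->L'->H->R'->G->plug->G
Char 3 ('B'): step: R->7, L=2; B->plug->B->R->C->L->H->refl->B->L'->H->R'->A->plug->A

A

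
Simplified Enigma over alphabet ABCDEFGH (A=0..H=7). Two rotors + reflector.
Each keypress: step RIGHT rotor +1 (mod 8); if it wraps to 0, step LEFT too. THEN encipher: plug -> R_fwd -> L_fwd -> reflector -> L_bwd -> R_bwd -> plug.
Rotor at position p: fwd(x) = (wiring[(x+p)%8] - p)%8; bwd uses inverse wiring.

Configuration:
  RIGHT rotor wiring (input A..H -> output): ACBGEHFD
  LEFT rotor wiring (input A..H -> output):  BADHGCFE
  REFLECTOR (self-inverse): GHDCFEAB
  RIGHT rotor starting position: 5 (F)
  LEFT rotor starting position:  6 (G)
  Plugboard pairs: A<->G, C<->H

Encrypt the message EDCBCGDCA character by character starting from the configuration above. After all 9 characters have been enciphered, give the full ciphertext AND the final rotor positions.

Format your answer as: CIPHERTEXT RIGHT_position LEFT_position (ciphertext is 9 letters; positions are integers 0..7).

Char 1 ('E'): step: R->6, L=6; E->plug->E->R->D->L->C->refl->D->L'->C->R'->C->plug->H
Char 2 ('D'): step: R->7, L=6; D->plug->D->R->C->L->D->refl->C->L'->D->R'->C->plug->H
Char 3 ('C'): step: R->0, L->7 (L advanced); C->plug->H->R->D->L->E->refl->F->L'->A->R'->A->plug->G
Char 4 ('B'): step: R->1, L=7; B->plug->B->R->A->L->F->refl->E->L'->D->R'->D->plug->D
Char 5 ('C'): step: R->2, L=7; C->plug->H->R->A->L->F->refl->E->L'->D->R'->E->plug->E
Char 6 ('G'): step: R->3, L=7; G->plug->A->R->D->L->E->refl->F->L'->A->R'->E->plug->E
Char 7 ('D'): step: R->4, L=7; D->plug->D->R->H->L->G->refl->A->L'->E->R'->E->plug->E
Char 8 ('C'): step: R->5, L=7; C->plug->H->R->H->L->G->refl->A->L'->E->R'->F->plug->F
Char 9 ('A'): step: R->6, L=7; A->plug->G->R->G->L->D->refl->C->L'->B->R'->H->plug->C
Final: ciphertext=HHGDEEEFC, RIGHT=6, LEFT=7

Answer: HHGDEEEFC 6 7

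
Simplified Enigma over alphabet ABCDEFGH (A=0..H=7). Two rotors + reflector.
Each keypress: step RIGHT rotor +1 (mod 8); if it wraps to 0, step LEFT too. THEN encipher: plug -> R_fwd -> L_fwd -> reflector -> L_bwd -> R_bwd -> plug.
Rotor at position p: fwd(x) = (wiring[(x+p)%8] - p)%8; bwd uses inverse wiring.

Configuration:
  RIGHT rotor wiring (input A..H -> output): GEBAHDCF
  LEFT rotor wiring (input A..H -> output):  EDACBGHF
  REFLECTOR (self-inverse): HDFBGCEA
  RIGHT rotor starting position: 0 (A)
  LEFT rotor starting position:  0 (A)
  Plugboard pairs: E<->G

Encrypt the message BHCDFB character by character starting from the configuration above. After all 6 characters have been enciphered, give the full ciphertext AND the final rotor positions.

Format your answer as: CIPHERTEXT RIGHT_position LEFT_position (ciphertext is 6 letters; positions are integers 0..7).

Char 1 ('B'): step: R->1, L=0; B->plug->B->R->A->L->E->refl->G->L'->F->R'->H->plug->H
Char 2 ('H'): step: R->2, L=0; H->plug->H->R->C->L->A->refl->H->L'->G->R'->B->plug->B
Char 3 ('C'): step: R->3, L=0; C->plug->C->R->A->L->E->refl->G->L'->F->R'->A->plug->A
Char 4 ('D'): step: R->4, L=0; D->plug->D->R->B->L->D->refl->B->L'->E->R'->H->plug->H
Char 5 ('F'): step: R->5, L=0; F->plug->F->R->E->L->B->refl->D->L'->B->R'->D->plug->D
Char 6 ('B'): step: R->6, L=0; B->plug->B->R->H->L->F->refl->C->L'->D->R'->E->plug->G
Final: ciphertext=HBAHDG, RIGHT=6, LEFT=0

Answer: HBAHDG 6 0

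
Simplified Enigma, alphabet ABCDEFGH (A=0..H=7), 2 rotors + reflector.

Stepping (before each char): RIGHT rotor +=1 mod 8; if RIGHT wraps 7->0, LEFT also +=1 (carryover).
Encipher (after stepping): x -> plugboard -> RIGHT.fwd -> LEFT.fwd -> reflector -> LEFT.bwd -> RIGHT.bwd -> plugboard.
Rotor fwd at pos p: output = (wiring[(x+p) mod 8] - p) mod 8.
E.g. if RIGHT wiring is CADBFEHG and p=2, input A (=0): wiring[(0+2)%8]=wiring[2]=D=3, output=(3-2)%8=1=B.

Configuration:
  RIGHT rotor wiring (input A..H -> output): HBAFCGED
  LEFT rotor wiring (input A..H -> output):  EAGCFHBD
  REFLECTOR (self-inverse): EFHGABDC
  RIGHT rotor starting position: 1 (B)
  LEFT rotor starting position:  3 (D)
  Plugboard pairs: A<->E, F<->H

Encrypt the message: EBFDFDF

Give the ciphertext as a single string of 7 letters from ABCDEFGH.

Char 1 ('E'): step: R->2, L=3; E->plug->A->R->G->L->F->refl->B->L'->F->R'->G->plug->G
Char 2 ('B'): step: R->3, L=3; B->plug->B->R->H->L->D->refl->G->L'->D->R'->C->plug->C
Char 3 ('F'): step: R->4, L=3; F->plug->H->R->B->L->C->refl->H->L'->A->R'->C->plug->C
Char 4 ('D'): step: R->5, L=3; D->plug->D->R->C->L->E->refl->A->L'->E->R'->E->plug->A
Char 5 ('F'): step: R->6, L=3; F->plug->H->R->A->L->H->refl->C->L'->B->R'->C->plug->C
Char 6 ('D'): step: R->7, L=3; D->plug->D->R->B->L->C->refl->H->L'->A->R'->B->plug->B
Char 7 ('F'): step: R->0, L->4 (L advanced); F->plug->H->R->D->L->H->refl->C->L'->G->R'->F->plug->H

Answer: GCCACBH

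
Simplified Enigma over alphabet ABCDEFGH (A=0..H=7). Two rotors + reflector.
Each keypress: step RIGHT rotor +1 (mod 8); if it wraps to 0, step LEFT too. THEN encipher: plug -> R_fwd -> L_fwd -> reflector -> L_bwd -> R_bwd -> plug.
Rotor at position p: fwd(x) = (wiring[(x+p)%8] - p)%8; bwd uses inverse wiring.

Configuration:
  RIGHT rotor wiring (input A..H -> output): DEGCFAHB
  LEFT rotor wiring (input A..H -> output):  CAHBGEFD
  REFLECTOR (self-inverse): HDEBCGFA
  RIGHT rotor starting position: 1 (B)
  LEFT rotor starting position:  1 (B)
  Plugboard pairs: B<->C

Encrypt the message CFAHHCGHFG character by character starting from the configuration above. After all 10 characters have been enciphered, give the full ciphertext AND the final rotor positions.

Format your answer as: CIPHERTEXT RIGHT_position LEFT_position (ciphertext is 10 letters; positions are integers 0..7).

Answer: HCBCEDFACE 3 2

Derivation:
Char 1 ('C'): step: R->2, L=1; C->plug->B->R->A->L->H->refl->A->L'->C->R'->H->plug->H
Char 2 ('F'): step: R->3, L=1; F->plug->F->R->A->L->H->refl->A->L'->C->R'->B->plug->C
Char 3 ('A'): step: R->4, L=1; A->plug->A->R->B->L->G->refl->F->L'->D->R'->C->plug->B
Char 4 ('H'): step: R->5, L=1; H->plug->H->R->A->L->H->refl->A->L'->C->R'->B->plug->C
Char 5 ('H'): step: R->6, L=1; H->plug->H->R->C->L->A->refl->H->L'->A->R'->E->plug->E
Char 6 ('C'): step: R->7, L=1; C->plug->B->R->E->L->D->refl->B->L'->H->R'->D->plug->D
Char 7 ('G'): step: R->0, L->2 (L advanced); G->plug->G->R->H->L->G->refl->F->L'->A->R'->F->plug->F
Char 8 ('H'): step: R->1, L=2; H->plug->H->R->C->L->E->refl->C->L'->D->R'->A->plug->A
Char 9 ('F'): step: R->2, L=2; F->plug->F->R->H->L->G->refl->F->L'->A->R'->B->plug->C
Char 10 ('G'): step: R->3, L=2; G->plug->G->R->B->L->H->refl->A->L'->G->R'->E->plug->E
Final: ciphertext=HCBCEDFACE, RIGHT=3, LEFT=2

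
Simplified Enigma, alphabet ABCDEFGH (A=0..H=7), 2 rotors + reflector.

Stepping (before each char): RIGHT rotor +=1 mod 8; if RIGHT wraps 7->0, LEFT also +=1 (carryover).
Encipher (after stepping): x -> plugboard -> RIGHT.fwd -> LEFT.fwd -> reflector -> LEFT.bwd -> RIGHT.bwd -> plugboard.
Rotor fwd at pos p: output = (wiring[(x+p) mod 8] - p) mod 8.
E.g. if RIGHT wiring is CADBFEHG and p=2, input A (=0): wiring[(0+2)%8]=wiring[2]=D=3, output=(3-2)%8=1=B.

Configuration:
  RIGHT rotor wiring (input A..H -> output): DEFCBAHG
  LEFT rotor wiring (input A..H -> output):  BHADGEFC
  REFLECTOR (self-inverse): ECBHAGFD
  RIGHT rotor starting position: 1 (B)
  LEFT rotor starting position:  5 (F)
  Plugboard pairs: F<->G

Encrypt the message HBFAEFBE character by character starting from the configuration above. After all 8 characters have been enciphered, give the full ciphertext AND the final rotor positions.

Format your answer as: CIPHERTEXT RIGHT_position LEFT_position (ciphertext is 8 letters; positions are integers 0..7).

Answer: DHCCGEAF 1 6

Derivation:
Char 1 ('H'): step: R->2, L=5; H->plug->H->R->C->L->F->refl->G->L'->G->R'->D->plug->D
Char 2 ('B'): step: R->3, L=5; B->plug->B->R->G->L->G->refl->F->L'->C->R'->H->plug->H
Char 3 ('F'): step: R->4, L=5; F->plug->G->R->B->L->A->refl->E->L'->D->R'->C->plug->C
Char 4 ('A'): step: R->5, L=5; A->plug->A->R->D->L->E->refl->A->L'->B->R'->C->plug->C
Char 5 ('E'): step: R->6, L=5; E->plug->E->R->H->L->B->refl->C->L'->E->R'->F->plug->G
Char 6 ('F'): step: R->7, L=5; F->plug->G->R->B->L->A->refl->E->L'->D->R'->E->plug->E
Char 7 ('B'): step: R->0, L->6 (L advanced); B->plug->B->R->E->L->C->refl->B->L'->D->R'->A->plug->A
Char 8 ('E'): step: R->1, L=6; E->plug->E->R->H->L->G->refl->F->L'->F->R'->G->plug->F
Final: ciphertext=DHCCGEAF, RIGHT=1, LEFT=6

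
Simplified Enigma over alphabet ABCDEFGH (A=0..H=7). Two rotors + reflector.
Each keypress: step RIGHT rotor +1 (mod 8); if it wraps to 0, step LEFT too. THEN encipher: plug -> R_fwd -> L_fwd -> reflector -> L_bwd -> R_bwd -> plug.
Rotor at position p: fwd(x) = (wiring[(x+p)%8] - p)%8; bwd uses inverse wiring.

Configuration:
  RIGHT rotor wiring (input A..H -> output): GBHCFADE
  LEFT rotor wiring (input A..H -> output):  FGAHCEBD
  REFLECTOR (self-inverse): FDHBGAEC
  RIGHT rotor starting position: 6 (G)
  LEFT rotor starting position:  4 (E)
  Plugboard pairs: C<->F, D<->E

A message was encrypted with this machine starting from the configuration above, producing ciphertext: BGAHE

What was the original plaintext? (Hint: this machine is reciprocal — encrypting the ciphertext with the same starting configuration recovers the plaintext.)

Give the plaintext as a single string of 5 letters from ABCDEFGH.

Answer: HFBFG

Derivation:
Char 1 ('B'): step: R->7, L=4; B->plug->B->R->H->L->D->refl->B->L'->E->R'->H->plug->H
Char 2 ('G'): step: R->0, L->5 (L advanced); G->plug->G->R->D->L->A->refl->F->L'->H->R'->C->plug->F
Char 3 ('A'): step: R->1, L=5; A->plug->A->R->A->L->H->refl->C->L'->G->R'->B->plug->B
Char 4 ('H'): step: R->2, L=5; H->plug->H->R->H->L->F->refl->A->L'->D->R'->C->plug->F
Char 5 ('E'): step: R->3, L=5; E->plug->D->R->A->L->H->refl->C->L'->G->R'->G->plug->G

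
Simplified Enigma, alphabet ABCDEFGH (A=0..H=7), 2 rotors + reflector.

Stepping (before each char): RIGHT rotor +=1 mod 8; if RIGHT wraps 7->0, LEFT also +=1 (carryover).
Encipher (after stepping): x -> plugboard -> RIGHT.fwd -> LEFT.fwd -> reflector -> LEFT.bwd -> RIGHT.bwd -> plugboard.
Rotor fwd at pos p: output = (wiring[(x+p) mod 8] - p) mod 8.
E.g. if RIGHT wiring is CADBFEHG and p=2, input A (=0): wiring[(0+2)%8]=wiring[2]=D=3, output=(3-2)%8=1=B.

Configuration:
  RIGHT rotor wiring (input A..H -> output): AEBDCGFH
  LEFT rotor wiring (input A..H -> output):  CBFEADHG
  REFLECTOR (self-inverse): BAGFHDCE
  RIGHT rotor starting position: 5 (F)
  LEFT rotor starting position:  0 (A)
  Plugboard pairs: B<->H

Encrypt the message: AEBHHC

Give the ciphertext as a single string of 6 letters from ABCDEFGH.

Answer: BHABEG

Derivation:
Char 1 ('A'): step: R->6, L=0; A->plug->A->R->H->L->G->refl->C->L'->A->R'->H->plug->B
Char 2 ('E'): step: R->7, L=0; E->plug->E->R->E->L->A->refl->B->L'->B->R'->B->plug->H
Char 3 ('B'): step: R->0, L->1 (L advanced); B->plug->H->R->H->L->B->refl->A->L'->A->R'->A->plug->A
Char 4 ('H'): step: R->1, L=1; H->plug->B->R->A->L->A->refl->B->L'->H->R'->H->plug->B
Char 5 ('H'): step: R->2, L=1; H->plug->B->R->B->L->E->refl->H->L'->D->R'->E->plug->E
Char 6 ('C'): step: R->3, L=1; C->plug->C->R->D->L->H->refl->E->L'->B->R'->G->plug->G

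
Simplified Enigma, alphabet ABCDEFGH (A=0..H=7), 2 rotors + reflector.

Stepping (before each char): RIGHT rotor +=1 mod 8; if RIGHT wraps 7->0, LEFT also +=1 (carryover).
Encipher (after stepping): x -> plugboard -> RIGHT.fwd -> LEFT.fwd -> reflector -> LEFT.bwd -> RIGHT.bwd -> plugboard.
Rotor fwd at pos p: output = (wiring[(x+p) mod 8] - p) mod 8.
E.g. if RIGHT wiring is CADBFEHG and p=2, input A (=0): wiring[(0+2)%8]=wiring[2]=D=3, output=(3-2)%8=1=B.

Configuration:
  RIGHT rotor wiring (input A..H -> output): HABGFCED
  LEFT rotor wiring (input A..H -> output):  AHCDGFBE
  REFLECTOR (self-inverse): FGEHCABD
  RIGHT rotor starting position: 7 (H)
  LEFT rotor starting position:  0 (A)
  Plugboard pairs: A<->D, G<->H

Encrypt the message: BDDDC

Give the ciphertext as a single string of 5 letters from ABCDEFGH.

Answer: CGGHD

Derivation:
Char 1 ('B'): step: R->0, L->1 (L advanced); B->plug->B->R->A->L->G->refl->B->L'->B->R'->C->plug->C
Char 2 ('D'): step: R->1, L=1; D->plug->A->R->H->L->H->refl->D->L'->G->R'->H->plug->G
Char 3 ('D'): step: R->2, L=1; D->plug->A->R->H->L->H->refl->D->L'->G->R'->H->plug->G
Char 4 ('D'): step: R->3, L=1; D->plug->A->R->D->L->F->refl->A->L'->F->R'->G->plug->H
Char 5 ('C'): step: R->4, L=1; C->plug->C->R->A->L->G->refl->B->L'->B->R'->A->plug->D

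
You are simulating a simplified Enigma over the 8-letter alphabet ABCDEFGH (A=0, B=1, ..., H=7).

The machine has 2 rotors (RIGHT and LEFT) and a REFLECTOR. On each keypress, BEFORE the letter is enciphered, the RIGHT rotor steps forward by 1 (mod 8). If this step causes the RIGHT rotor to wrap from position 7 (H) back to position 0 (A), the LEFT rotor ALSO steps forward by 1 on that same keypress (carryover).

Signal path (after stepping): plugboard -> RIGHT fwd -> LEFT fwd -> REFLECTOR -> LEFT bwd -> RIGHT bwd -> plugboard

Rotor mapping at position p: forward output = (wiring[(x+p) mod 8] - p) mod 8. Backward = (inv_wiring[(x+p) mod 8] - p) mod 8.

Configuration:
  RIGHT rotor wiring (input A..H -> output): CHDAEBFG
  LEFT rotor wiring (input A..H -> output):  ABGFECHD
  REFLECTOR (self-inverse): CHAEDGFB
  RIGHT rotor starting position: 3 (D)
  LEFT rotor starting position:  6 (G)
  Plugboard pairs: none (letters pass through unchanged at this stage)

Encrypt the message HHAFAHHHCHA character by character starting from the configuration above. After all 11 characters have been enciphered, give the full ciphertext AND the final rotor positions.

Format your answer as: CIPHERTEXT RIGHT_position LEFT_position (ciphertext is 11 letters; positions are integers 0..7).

Char 1 ('H'): step: R->4, L=6; H->plug->H->R->E->L->A->refl->C->L'->C->R'->D->plug->D
Char 2 ('H'): step: R->5, L=6; H->plug->H->R->H->L->E->refl->D->L'->D->R'->G->plug->G
Char 3 ('A'): step: R->6, L=6; A->plug->A->R->H->L->E->refl->D->L'->D->R'->H->plug->H
Char 4 ('F'): step: R->7, L=6; F->plug->F->R->F->L->H->refl->B->L'->A->R'->C->plug->C
Char 5 ('A'): step: R->0, L->7 (L advanced); A->plug->A->R->C->L->C->refl->A->L'->H->R'->B->plug->B
Char 6 ('H'): step: R->1, L=7; H->plug->H->R->B->L->B->refl->H->L'->D->R'->D->plug->D
Char 7 ('H'): step: R->2, L=7; H->plug->H->R->F->L->F->refl->G->L'->E->R'->F->plug->F
Char 8 ('H'): step: R->3, L=7; H->plug->H->R->A->L->E->refl->D->L'->G->R'->C->plug->C
Char 9 ('C'): step: R->4, L=7; C->plug->C->R->B->L->B->refl->H->L'->D->R'->F->plug->F
Char 10 ('H'): step: R->5, L=7; H->plug->H->R->H->L->A->refl->C->L'->C->R'->E->plug->E
Char 11 ('A'): step: R->6, L=7; A->plug->A->R->H->L->A->refl->C->L'->C->R'->F->plug->F
Final: ciphertext=DGHCBDFCFEF, RIGHT=6, LEFT=7

Answer: DGHCBDFCFEF 6 7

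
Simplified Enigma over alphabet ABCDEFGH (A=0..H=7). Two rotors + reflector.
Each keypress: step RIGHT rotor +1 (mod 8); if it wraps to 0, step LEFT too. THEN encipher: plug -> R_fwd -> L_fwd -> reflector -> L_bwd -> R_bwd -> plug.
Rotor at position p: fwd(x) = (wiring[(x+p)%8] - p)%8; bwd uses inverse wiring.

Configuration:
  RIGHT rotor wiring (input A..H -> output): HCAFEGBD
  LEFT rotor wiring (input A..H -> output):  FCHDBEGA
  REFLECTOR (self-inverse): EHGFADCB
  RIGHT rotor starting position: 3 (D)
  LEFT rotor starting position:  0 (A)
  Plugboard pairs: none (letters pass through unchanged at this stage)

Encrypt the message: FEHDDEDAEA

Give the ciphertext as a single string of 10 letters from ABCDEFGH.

Answer: HHAEECGBDD

Derivation:
Char 1 ('F'): step: R->4, L=0; F->plug->F->R->G->L->G->refl->C->L'->B->R'->H->plug->H
Char 2 ('E'): step: R->5, L=0; E->plug->E->R->F->L->E->refl->A->L'->H->R'->H->plug->H
Char 3 ('H'): step: R->6, L=0; H->plug->H->R->A->L->F->refl->D->L'->D->R'->A->plug->A
Char 4 ('D'): step: R->7, L=0; D->plug->D->R->B->L->C->refl->G->L'->G->R'->E->plug->E
Char 5 ('D'): step: R->0, L->1 (L advanced); D->plug->D->R->F->L->F->refl->D->L'->E->R'->E->plug->E
Char 6 ('E'): step: R->1, L=1; E->plug->E->R->F->L->F->refl->D->L'->E->R'->C->plug->C
Char 7 ('D'): step: R->2, L=1; D->plug->D->R->E->L->D->refl->F->L'->F->R'->G->plug->G
Char 8 ('A'): step: R->3, L=1; A->plug->A->R->C->L->C->refl->G->L'->B->R'->B->plug->B
Char 9 ('E'): step: R->4, L=1; E->plug->E->R->D->L->A->refl->E->L'->H->R'->D->plug->D
Char 10 ('A'): step: R->5, L=1; A->plug->A->R->B->L->G->refl->C->L'->C->R'->D->plug->D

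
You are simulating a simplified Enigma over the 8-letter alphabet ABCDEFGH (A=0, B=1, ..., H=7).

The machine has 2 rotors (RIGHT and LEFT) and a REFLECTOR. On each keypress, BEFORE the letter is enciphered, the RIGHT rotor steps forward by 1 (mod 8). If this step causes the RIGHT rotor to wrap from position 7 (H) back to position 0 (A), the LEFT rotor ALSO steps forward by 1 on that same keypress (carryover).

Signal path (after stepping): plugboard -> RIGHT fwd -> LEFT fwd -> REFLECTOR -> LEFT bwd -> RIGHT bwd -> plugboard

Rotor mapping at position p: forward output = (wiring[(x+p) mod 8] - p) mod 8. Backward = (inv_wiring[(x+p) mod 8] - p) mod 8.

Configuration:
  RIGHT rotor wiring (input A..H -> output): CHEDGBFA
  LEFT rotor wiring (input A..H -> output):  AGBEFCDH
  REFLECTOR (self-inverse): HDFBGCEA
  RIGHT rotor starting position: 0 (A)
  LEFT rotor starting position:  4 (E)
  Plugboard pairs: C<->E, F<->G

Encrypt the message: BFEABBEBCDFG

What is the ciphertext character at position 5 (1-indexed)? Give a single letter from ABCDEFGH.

Char 1 ('B'): step: R->1, L=4; B->plug->B->R->D->L->D->refl->B->L'->A->R'->E->plug->C
Char 2 ('F'): step: R->2, L=4; F->plug->G->R->A->L->B->refl->D->L'->D->R'->E->plug->C
Char 3 ('E'): step: R->3, L=4; E->plug->C->R->G->L->F->refl->C->L'->F->R'->E->plug->C
Char 4 ('A'): step: R->4, L=4; A->plug->A->R->C->L->H->refl->A->L'->H->R'->H->plug->H
Char 5 ('B'): step: R->5, L=4; B->plug->B->R->A->L->B->refl->D->L'->D->R'->C->plug->E

E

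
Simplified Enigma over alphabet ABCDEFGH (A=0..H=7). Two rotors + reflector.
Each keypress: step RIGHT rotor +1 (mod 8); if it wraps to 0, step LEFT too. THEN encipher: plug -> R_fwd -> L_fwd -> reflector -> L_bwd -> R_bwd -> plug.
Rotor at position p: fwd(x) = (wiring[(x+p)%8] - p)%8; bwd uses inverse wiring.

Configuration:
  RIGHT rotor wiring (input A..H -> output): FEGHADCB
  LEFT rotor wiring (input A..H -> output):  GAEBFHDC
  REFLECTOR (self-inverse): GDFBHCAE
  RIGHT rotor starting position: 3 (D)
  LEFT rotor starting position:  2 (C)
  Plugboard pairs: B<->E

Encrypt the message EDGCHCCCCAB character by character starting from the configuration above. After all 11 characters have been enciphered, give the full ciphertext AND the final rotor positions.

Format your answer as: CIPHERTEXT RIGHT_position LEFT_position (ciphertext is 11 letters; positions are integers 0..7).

Answer: DHADCFDHBFE 6 3

Derivation:
Char 1 ('E'): step: R->4, L=2; E->plug->B->R->H->L->G->refl->A->L'->F->R'->D->plug->D
Char 2 ('D'): step: R->5, L=2; D->plug->D->R->A->L->C->refl->F->L'->D->R'->H->plug->H
Char 3 ('G'): step: R->6, L=2; G->plug->G->R->C->L->D->refl->B->L'->E->R'->A->plug->A
Char 4 ('C'): step: R->7, L=2; C->plug->C->R->F->L->A->refl->G->L'->H->R'->D->plug->D
Char 5 ('H'): step: R->0, L->3 (L advanced); H->plug->H->R->B->L->C->refl->F->L'->G->R'->C->plug->C
Char 6 ('C'): step: R->1, L=3; C->plug->C->R->G->L->F->refl->C->L'->B->R'->F->plug->F
Char 7 ('C'): step: R->2, L=3; C->plug->C->R->G->L->F->refl->C->L'->B->R'->D->plug->D
Char 8 ('C'): step: R->3, L=3; C->plug->C->R->A->L->G->refl->A->L'->D->R'->H->plug->H
Char 9 ('C'): step: R->4, L=3; C->plug->C->R->G->L->F->refl->C->L'->B->R'->E->plug->B
Char 10 ('A'): step: R->5, L=3; A->plug->A->R->G->L->F->refl->C->L'->B->R'->F->plug->F
Char 11 ('B'): step: R->6, L=3; B->plug->E->R->A->L->G->refl->A->L'->D->R'->B->plug->E
Final: ciphertext=DHADCFDHBFE, RIGHT=6, LEFT=3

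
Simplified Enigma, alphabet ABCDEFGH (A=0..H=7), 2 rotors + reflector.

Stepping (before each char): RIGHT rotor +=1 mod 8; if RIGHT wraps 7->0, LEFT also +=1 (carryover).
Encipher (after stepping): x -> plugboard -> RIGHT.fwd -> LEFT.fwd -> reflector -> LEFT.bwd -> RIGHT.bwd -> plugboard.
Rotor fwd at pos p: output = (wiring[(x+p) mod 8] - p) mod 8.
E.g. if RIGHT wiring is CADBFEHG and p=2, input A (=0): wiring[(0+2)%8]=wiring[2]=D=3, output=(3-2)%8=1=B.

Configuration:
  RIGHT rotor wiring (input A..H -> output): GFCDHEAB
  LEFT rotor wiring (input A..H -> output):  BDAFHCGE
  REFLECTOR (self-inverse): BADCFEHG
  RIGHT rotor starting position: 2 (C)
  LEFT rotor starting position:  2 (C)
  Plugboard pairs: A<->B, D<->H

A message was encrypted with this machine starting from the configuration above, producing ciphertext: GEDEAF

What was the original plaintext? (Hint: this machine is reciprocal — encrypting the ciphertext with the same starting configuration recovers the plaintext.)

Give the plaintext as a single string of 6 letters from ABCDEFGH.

Answer: ACCBHB

Derivation:
Char 1 ('G'): step: R->3, L=2; G->plug->G->R->C->L->F->refl->E->L'->E->R'->B->plug->A
Char 2 ('E'): step: R->4, L=2; E->plug->E->R->C->L->F->refl->E->L'->E->R'->C->plug->C
Char 3 ('D'): step: R->5, L=2; D->plug->H->R->C->L->F->refl->E->L'->E->R'->C->plug->C
Char 4 ('E'): step: R->6, L=2; E->plug->E->R->E->L->E->refl->F->L'->C->R'->A->plug->B
Char 5 ('A'): step: R->7, L=2; A->plug->B->R->H->L->B->refl->A->L'->D->R'->D->plug->H
Char 6 ('F'): step: R->0, L->3 (L advanced); F->plug->F->R->E->L->B->refl->A->L'->G->R'->A->plug->B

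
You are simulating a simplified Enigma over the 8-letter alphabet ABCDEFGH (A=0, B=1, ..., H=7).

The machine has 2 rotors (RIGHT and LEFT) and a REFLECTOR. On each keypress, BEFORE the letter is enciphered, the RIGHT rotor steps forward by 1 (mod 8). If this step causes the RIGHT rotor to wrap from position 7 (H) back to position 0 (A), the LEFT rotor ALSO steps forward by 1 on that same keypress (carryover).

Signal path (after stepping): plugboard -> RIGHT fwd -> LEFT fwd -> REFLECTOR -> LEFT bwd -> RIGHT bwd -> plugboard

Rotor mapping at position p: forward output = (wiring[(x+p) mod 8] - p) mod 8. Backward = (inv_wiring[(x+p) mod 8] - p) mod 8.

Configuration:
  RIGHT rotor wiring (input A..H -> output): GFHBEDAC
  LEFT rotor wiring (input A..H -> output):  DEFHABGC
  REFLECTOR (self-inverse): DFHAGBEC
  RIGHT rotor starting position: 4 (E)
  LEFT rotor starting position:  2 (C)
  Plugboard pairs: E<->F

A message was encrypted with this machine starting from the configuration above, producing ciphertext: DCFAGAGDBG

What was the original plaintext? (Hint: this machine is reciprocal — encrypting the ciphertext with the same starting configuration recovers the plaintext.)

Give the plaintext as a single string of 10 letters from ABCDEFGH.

Answer: AHGDBHCECF

Derivation:
Char 1 ('D'): step: R->5, L=2; D->plug->D->R->B->L->F->refl->B->L'->G->R'->A->plug->A
Char 2 ('C'): step: R->6, L=2; C->plug->C->R->A->L->D->refl->A->L'->F->R'->H->plug->H
Char 3 ('F'): step: R->7, L=2; F->plug->E->R->C->L->G->refl->E->L'->E->R'->G->plug->G
Char 4 ('A'): step: R->0, L->3 (L advanced); A->plug->A->R->G->L->B->refl->F->L'->B->R'->D->plug->D
Char 5 ('G'): step: R->1, L=3; G->plug->G->R->B->L->F->refl->B->L'->G->R'->B->plug->B
Char 6 ('A'): step: R->2, L=3; A->plug->A->R->F->L->A->refl->D->L'->D->R'->H->plug->H
Char 7 ('G'): step: R->3, L=3; G->plug->G->R->C->L->G->refl->E->L'->A->R'->C->plug->C
Char 8 ('D'): step: R->4, L=3; D->plug->D->R->G->L->B->refl->F->L'->B->R'->F->plug->E
Char 9 ('B'): step: R->5, L=3; B->plug->B->R->D->L->D->refl->A->L'->F->R'->C->plug->C
Char 10 ('G'): step: R->6, L=3; G->plug->G->R->G->L->B->refl->F->L'->B->R'->E->plug->F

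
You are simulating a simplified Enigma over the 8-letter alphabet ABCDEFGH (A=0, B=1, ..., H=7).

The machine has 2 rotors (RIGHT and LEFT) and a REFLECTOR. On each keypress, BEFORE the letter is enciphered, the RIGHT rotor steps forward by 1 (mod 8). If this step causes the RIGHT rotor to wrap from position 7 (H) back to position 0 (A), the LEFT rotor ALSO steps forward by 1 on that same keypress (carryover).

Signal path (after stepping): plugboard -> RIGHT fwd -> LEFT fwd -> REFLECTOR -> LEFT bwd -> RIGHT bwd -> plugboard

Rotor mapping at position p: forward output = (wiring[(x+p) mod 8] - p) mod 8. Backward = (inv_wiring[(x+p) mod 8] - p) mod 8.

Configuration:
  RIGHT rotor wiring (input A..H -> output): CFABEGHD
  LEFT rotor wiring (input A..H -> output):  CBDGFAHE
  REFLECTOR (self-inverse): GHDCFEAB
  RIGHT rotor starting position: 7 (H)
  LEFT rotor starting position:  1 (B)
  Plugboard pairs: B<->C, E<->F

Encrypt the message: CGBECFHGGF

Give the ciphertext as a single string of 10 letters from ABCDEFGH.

Answer: AFFFHHDHEA

Derivation:
Char 1 ('C'): step: R->0, L->2 (L advanced); C->plug->B->R->F->L->C->refl->D->L'->C->R'->A->plug->A
Char 2 ('G'): step: R->1, L=2; G->plug->G->R->C->L->D->refl->C->L'->F->R'->E->plug->F
Char 3 ('B'): step: R->2, L=2; B->plug->C->R->C->L->D->refl->C->L'->F->R'->E->plug->F
Char 4 ('E'): step: R->3, L=2; E->plug->F->R->H->L->H->refl->B->L'->A->R'->E->plug->F
Char 5 ('C'): step: R->4, L=2; C->plug->B->R->C->L->D->refl->C->L'->F->R'->H->plug->H
Char 6 ('F'): step: R->5, L=2; F->plug->E->R->A->L->B->refl->H->L'->H->R'->H->plug->H
Char 7 ('H'): step: R->6, L=2; H->plug->H->R->A->L->B->refl->H->L'->H->R'->D->plug->D
Char 8 ('G'): step: R->7, L=2; G->plug->G->R->H->L->H->refl->B->L'->A->R'->H->plug->H
Char 9 ('G'): step: R->0, L->3 (L advanced); G->plug->G->R->H->L->A->refl->G->L'->G->R'->F->plug->E
Char 10 ('F'): step: R->1, L=3; F->plug->E->R->F->L->H->refl->B->L'->E->R'->A->plug->A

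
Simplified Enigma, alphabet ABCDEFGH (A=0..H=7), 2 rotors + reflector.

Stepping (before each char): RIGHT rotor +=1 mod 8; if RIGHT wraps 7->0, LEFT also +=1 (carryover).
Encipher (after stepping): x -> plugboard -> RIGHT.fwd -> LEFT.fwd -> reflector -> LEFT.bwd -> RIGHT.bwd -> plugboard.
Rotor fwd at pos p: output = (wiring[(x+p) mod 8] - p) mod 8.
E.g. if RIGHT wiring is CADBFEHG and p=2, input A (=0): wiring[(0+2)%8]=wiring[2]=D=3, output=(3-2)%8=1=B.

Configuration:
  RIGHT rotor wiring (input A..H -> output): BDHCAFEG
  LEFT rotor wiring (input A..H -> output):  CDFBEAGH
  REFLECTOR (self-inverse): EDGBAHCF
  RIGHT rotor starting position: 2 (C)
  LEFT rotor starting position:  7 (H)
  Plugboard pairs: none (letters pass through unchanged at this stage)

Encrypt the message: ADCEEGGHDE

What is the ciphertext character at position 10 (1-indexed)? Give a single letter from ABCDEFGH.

Char 1 ('A'): step: R->3, L=7; A->plug->A->R->H->L->H->refl->F->L'->F->R'->B->plug->B
Char 2 ('D'): step: R->4, L=7; D->plug->D->R->C->L->E->refl->A->L'->A->R'->C->plug->C
Char 3 ('C'): step: R->5, L=7; C->plug->C->R->B->L->D->refl->B->L'->G->R'->E->plug->E
Char 4 ('E'): step: R->6, L=7; E->plug->E->R->B->L->D->refl->B->L'->G->R'->A->plug->A
Char 5 ('E'): step: R->7, L=7; E->plug->E->R->D->L->G->refl->C->L'->E->R'->C->plug->C
Char 6 ('G'): step: R->0, L->0 (L advanced); G->plug->G->R->E->L->E->refl->A->L'->F->R'->F->plug->F
Char 7 ('G'): step: R->1, L=0; G->plug->G->R->F->L->A->refl->E->L'->E->R'->E->plug->E
Char 8 ('H'): step: R->2, L=0; H->plug->H->R->B->L->D->refl->B->L'->D->R'->D->plug->D
Char 9 ('D'): step: R->3, L=0; D->plug->D->R->B->L->D->refl->B->L'->D->R'->E->plug->E
Char 10 ('E'): step: R->4, L=0; E->plug->E->R->F->L->A->refl->E->L'->E->R'->A->plug->A

A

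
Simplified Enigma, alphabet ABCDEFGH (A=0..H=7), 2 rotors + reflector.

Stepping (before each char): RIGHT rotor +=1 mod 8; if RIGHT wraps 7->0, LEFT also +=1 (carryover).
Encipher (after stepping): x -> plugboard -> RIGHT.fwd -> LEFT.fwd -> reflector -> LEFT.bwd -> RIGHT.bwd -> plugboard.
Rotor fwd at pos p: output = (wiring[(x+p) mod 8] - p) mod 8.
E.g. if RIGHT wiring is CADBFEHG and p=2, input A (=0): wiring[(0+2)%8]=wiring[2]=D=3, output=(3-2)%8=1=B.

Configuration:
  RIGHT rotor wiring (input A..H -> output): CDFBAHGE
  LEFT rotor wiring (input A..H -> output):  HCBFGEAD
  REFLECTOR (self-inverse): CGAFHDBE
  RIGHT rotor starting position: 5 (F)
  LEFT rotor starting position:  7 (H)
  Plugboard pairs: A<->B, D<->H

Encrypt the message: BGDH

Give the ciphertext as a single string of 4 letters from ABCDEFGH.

Answer: HBBG

Derivation:
Char 1 ('B'): step: R->6, L=7; B->plug->A->R->A->L->E->refl->H->L'->F->R'->D->plug->H
Char 2 ('G'): step: R->7, L=7; G->plug->G->R->A->L->E->refl->H->L'->F->R'->A->plug->B
Char 3 ('D'): step: R->0, L->0 (L advanced); D->plug->H->R->E->L->G->refl->B->L'->C->R'->A->plug->B
Char 4 ('H'): step: R->1, L=0; H->plug->D->R->H->L->D->refl->F->L'->D->R'->G->plug->G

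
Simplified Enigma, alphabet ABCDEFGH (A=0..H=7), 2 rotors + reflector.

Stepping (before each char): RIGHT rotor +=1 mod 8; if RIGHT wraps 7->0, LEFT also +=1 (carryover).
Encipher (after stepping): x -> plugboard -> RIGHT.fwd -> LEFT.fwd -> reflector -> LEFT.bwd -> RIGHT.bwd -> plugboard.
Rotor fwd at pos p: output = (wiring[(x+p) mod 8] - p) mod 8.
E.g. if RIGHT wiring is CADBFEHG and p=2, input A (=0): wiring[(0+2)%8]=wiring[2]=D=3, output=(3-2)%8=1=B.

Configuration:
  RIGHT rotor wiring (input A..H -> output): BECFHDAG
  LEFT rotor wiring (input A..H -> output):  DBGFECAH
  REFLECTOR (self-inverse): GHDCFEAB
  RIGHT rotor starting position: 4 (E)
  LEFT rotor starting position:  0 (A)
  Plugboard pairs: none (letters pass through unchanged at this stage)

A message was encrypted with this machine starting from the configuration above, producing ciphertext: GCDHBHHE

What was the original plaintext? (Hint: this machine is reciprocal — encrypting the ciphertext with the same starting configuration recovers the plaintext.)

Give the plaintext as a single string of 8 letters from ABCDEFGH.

Char 1 ('G'): step: R->5, L=0; G->plug->G->R->A->L->D->refl->C->L'->F->R'->F->plug->F
Char 2 ('C'): step: R->6, L=0; C->plug->C->R->D->L->F->refl->E->L'->E->R'->E->plug->E
Char 3 ('D'): step: R->7, L=0; D->plug->D->R->D->L->F->refl->E->L'->E->R'->G->plug->G
Char 4 ('H'): step: R->0, L->1 (L advanced); H->plug->H->R->G->L->G->refl->A->L'->A->R'->G->plug->G
Char 5 ('B'): step: R->1, L=1; B->plug->B->R->B->L->F->refl->E->L'->C->R'->E->plug->E
Char 6 ('H'): step: R->2, L=1; H->plug->H->R->C->L->E->refl->F->L'->B->R'->D->plug->D
Char 7 ('H'): step: R->3, L=1; H->plug->H->R->H->L->C->refl->D->L'->D->R'->E->plug->E
Char 8 ('E'): step: R->4, L=1; E->plug->E->R->F->L->H->refl->B->L'->E->R'->C->plug->C

Answer: FEGGEDEC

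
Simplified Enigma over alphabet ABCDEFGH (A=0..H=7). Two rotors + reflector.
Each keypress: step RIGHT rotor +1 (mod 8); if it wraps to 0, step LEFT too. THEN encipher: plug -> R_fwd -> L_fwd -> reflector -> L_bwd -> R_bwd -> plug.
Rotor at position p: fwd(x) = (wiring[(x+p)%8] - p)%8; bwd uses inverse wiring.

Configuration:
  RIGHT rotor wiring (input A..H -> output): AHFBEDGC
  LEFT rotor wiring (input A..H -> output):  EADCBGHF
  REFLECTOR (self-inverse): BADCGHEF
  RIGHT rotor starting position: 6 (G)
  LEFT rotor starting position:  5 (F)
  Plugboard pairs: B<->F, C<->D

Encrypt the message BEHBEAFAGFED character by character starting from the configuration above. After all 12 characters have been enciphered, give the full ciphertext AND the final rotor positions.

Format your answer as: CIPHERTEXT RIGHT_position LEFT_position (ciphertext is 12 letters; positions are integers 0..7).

Char 1 ('B'): step: R->7, L=5; B->plug->F->R->F->L->G->refl->E->L'->H->R'->H->plug->H
Char 2 ('E'): step: R->0, L->6 (L advanced); E->plug->E->R->E->L->F->refl->H->L'->B->R'->D->plug->C
Char 3 ('H'): step: R->1, L=6; H->plug->H->R->H->L->A->refl->B->L'->A->R'->C->plug->D
Char 4 ('B'): step: R->2, L=6; B->plug->F->R->A->L->B->refl->A->L'->H->R'->B->plug->F
Char 5 ('E'): step: R->3, L=6; E->plug->E->R->H->L->A->refl->B->L'->A->R'->C->plug->D
Char 6 ('A'): step: R->4, L=6; A->plug->A->R->A->L->B->refl->A->L'->H->R'->B->plug->F
Char 7 ('F'): step: R->5, L=6; F->plug->B->R->B->L->H->refl->F->L'->E->R'->G->plug->G
Char 8 ('A'): step: R->6, L=6; A->plug->A->R->A->L->B->refl->A->L'->H->R'->E->plug->E
Char 9 ('G'): step: R->7, L=6; G->plug->G->R->E->L->F->refl->H->L'->B->R'->B->plug->F
Char 10 ('F'): step: R->0, L->7 (L advanced); F->plug->B->R->H->L->A->refl->B->L'->C->R'->H->plug->H
Char 11 ('E'): step: R->1, L=7; E->plug->E->R->C->L->B->refl->A->L'->H->R'->H->plug->H
Char 12 ('D'): step: R->2, L=7; D->plug->C->R->C->L->B->refl->A->L'->H->R'->B->plug->F
Final: ciphertext=HCDFDFGEFHHF, RIGHT=2, LEFT=7

Answer: HCDFDFGEFHHF 2 7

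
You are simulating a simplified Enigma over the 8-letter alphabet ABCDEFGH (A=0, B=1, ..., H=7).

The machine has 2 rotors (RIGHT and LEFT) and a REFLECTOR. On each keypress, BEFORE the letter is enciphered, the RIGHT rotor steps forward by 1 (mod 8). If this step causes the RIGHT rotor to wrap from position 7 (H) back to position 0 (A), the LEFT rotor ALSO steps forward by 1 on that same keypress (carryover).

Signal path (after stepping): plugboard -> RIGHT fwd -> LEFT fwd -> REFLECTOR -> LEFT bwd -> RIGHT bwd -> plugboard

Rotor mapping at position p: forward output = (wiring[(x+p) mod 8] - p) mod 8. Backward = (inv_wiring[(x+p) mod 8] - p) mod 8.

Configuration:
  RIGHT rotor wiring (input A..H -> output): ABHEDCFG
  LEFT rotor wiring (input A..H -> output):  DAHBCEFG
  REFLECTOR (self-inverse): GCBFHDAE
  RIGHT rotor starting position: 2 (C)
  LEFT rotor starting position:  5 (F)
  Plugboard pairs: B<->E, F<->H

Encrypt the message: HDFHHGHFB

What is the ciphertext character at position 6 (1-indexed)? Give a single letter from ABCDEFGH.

Char 1 ('H'): step: R->3, L=5; H->plug->F->R->F->L->C->refl->B->L'->C->R'->D->plug->D
Char 2 ('D'): step: R->4, L=5; D->plug->D->R->C->L->B->refl->C->L'->F->R'->F->plug->H
Char 3 ('F'): step: R->5, L=5; F->plug->H->R->G->L->E->refl->H->L'->A->R'->B->plug->E
Char 4 ('H'): step: R->6, L=5; H->plug->F->R->G->L->E->refl->H->L'->A->R'->B->plug->E
Char 5 ('H'): step: R->7, L=5; H->plug->F->R->E->L->D->refl->F->L'->H->R'->A->plug->A
Char 6 ('G'): step: R->0, L->6 (L advanced); G->plug->G->R->F->L->D->refl->F->L'->C->R'->F->plug->H

H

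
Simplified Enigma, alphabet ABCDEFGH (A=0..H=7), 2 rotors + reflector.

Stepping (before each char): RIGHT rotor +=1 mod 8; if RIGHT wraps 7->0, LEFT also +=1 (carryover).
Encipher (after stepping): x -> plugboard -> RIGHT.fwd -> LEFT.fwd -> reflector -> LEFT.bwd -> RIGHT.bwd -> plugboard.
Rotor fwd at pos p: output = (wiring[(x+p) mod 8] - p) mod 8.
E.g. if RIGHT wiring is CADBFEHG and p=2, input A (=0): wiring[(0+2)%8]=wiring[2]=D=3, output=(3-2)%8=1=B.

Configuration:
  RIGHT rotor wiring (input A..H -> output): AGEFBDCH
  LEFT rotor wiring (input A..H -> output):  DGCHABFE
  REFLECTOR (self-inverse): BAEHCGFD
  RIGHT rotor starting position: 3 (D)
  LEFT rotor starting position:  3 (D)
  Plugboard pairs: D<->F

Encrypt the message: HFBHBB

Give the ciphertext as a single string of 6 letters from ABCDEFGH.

Char 1 ('H'): step: R->4, L=3; H->plug->H->R->B->L->F->refl->G->L'->C->R'->F->plug->D
Char 2 ('F'): step: R->5, L=3; F->plug->D->R->D->L->C->refl->E->L'->A->R'->G->plug->G
Char 3 ('B'): step: R->6, L=3; B->plug->B->R->B->L->F->refl->G->L'->C->R'->C->plug->C
Char 4 ('H'): step: R->7, L=3; H->plug->H->R->D->L->C->refl->E->L'->A->R'->A->plug->A
Char 5 ('B'): step: R->0, L->4 (L advanced); B->plug->B->R->G->L->G->refl->F->L'->B->R'->E->plug->E
Char 6 ('B'): step: R->1, L=4; B->plug->B->R->D->L->A->refl->B->L'->C->R'->E->plug->E

Answer: DGCAEE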